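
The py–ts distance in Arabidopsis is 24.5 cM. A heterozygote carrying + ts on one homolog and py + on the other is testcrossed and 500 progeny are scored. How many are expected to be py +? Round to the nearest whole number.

A map distance of 24.5 cM corresponds to a recombination frequency of 0.245.
The F1 is + ts / py +, so py + is a parental gamete class with expected frequency (1 − r)/2 = 0.755/2 = 0.3775.
Expected number = 0.3775 × 500 = 188.75 ≈ 189.

189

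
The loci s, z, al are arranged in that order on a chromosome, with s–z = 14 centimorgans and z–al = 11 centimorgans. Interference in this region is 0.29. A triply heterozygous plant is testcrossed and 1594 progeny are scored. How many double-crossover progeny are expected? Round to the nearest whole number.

17

Map distances give recombination frequencies of 0.140 and 0.110 for the two intervals.
With interference 0.29 (so coincidence = 0.71), expected double-crossover frequency = 0.140 × 0.110 × 0.71 = 0.01093.
Expected number = 0.01093 × 1594 = 17.43 ≈ 17.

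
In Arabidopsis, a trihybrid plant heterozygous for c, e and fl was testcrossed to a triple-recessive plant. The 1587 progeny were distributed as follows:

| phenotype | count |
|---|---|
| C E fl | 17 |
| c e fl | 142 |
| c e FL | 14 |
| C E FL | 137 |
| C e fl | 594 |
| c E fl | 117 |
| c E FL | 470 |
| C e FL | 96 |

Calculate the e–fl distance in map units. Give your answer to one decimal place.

15.4 map units

The two most frequent reciprocal classes, C e fl and c E FL, are the parental types, so the F1 was C e fl / c E FL.
The two rarest classes, C E fl and c e FL, are the double crossovers. Comparing them with the parentals, only the e allele has switched, so e is the middle locus and the order is c – e – fl.
Crossovers in the e–fl interval produce the single-crossover classes C e FL and c E fl (96 + 117 = 213) plus the double crossovers (31).
RF(e–fl) = (213 + 31) / 1587 = 244/1587 = 0.1537 → 15.4 map units.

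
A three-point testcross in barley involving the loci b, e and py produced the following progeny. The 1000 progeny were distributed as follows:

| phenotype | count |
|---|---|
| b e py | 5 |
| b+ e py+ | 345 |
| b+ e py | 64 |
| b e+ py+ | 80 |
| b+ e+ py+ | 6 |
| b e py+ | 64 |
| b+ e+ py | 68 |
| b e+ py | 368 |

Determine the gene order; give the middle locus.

e

The two most frequent reciprocal classes, b+ e py+ and b e+ py, are the parental types, so the F1 was b+ e py+ / b e+ py.
The two rarest classes, b+ e+ py+ and b e py, are the double crossovers. Comparing them with the parentals, only the e allele has switched, so e is the middle locus and the order is py – e – b.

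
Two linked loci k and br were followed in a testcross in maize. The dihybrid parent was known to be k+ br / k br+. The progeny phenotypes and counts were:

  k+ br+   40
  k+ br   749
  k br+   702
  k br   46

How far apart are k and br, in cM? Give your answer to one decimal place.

The recombinant classes are k+ br+ and k br: 40 + 46 = 86.
Recombination frequency = 86/1537 = 0.0560 ≈ 5.6%, i.e. 5.6 cM.

5.6 cM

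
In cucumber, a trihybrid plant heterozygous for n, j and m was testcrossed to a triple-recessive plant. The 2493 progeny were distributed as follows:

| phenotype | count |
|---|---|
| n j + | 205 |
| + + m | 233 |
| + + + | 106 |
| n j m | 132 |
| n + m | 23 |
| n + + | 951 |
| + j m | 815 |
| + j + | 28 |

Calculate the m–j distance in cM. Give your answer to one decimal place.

19.6 cM

The two most frequent reciprocal classes, n + + and + j m, are the parental types, so the F1 was n + + / + j m.
The two rarest classes, n + m and + j +, are the double crossovers. Comparing them with the parentals, only the m allele has switched, so m is the middle locus and the order is n – m – j.
Crossovers in the m–j interval produce the single-crossover classes n j + and + + m (205 + 233 = 438) plus the double crossovers (51).
RF(m–j) = (438 + 51) / 2493 = 489/2493 = 0.1961 → 19.6 cM.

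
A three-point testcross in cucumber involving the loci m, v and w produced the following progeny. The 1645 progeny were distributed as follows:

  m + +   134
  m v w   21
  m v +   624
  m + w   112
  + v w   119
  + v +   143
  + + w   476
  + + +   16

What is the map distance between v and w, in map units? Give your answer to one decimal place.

17.6 map units

The two most frequent reciprocal classes, m v + and + + w, are the parental types, so the F1 was m v + / + + w.
The two rarest classes, m v w and + + +, are the double crossovers. Comparing them with the parentals, only the w allele has switched, so w is the middle locus and the order is v – w – m.
Crossovers in the v–w interval produce the single-crossover classes m + + and + v w (134 + 119 = 253) plus the double crossovers (37).
RF(v–w) = (253 + 37) / 1645 = 290/1645 = 0.1763 → 17.6 map units.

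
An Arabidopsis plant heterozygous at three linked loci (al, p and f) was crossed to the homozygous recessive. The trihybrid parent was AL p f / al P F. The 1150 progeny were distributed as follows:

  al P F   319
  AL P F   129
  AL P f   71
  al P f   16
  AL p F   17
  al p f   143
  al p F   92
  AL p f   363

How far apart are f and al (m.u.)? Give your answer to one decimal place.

26.5 m.u.

The two rarest classes, AL p F and al P f, are the double crossovers. Comparing them with the parentals, only the f allele has switched, so f is the middle locus and the order is p – f – al.
Crossovers in the f–al interval produce the single-crossover classes al p f and AL P F (143 + 129 = 272) plus the double crossovers (33).
RF(f–al) = (272 + 33) / 1150 = 305/1150 = 0.2652 → 26.5 m.u.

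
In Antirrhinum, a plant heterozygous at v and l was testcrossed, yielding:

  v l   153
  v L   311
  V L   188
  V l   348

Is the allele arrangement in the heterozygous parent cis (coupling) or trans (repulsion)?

trans

The two most frequent classes are V l (348) and v L (311); these are the parental (non-recombinant) types.
So the F1 carried V l on one chromosome and v L on the other — the recessive alleles are on opposite chromosomes (trans / repulsion).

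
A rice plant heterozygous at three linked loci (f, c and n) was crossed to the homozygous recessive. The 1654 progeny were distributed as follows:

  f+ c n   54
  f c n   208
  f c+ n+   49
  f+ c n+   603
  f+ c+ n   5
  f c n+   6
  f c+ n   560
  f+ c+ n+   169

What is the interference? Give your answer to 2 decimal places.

The two most frequent reciprocal classes, f c+ n and f+ c n+, are the parental types, so the F1 was f c+ n / f+ c n+.
The two rarest classes, f+ c+ n and f c n+, are the double crossovers. Comparing them with the parentals, only the f allele has switched, so f is the middle locus and the order is c – f – n.
c–f: (377 + 11)/1654 = 0.2346; f–n: (103 + 11)/1654 = 0.0689.
Expected DCO frequency = 0.2346 × 0.0689 ≈ 0.01616; observed = 11/1654 ≈ 0.00665.
Coefficient of coincidence = 0.00665/0.01616 ≈ 0.41; interference = 1 − 0.41 = 0.59.

0.59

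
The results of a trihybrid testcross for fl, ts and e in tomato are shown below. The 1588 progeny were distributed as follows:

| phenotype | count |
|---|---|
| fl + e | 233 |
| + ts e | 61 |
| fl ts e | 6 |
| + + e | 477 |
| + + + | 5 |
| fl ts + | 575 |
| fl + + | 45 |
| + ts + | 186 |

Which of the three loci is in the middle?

The two most frequent reciprocal classes, fl ts + and + + e, are the parental types, so the F1 was fl ts + / + + e.
The two rarest classes, fl ts e and + + +, are the double crossovers. Comparing them with the parentals, only the e allele has switched, so e is the middle locus and the order is fl – e – ts.

e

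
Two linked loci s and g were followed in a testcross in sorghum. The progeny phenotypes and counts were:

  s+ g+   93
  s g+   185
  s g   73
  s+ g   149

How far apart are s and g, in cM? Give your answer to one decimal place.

The two most frequent classes, s+ g (149) and s g+ (185), are the parental types, so the F1 was s+ g / s g+.
The recombinant classes are s+ g+ and s g: 93 + 73 = 166.
Recombination frequency = 166/500 = 0.3320 ≈ 33.2%, i.e. 33.2 cM.

33.2 cM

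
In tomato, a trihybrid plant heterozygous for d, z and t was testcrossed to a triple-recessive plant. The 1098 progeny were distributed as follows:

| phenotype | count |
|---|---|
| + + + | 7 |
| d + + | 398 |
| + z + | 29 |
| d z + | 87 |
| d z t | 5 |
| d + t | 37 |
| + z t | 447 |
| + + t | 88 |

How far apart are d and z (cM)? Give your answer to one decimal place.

17.0 cM

The two most frequent reciprocal classes, d + + and + z t, are the parental types, so the F1 was d + + / + z t.
The two rarest classes, + + + and d z t, are the double crossovers. Comparing them with the parentals, only the d allele has switched, so d is the middle locus and the order is t – d – z.
Crossovers in the d–z interval produce the single-crossover classes d z + and + + t (87 + 88 = 175) plus the double crossovers (12).
RF(d–z) = (175 + 12) / 1098 = 187/1098 = 0.1703 → 17.0 cM.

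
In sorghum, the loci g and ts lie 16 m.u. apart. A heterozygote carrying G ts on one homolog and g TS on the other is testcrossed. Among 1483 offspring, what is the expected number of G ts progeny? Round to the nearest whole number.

623

A map distance of 16 m.u. corresponds to a recombination frequency of 0.160.
The F1 is G ts / g TS, so G ts is a parental gamete class with expected frequency (1 − r)/2 = 0.840/2 = 0.4200.
Expected number = 0.4200 × 1483 = 622.86 ≈ 623.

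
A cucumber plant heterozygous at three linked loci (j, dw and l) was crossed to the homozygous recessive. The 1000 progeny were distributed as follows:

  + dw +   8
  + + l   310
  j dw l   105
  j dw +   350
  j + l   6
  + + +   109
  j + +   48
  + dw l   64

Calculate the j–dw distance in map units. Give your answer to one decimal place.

12.6 map units

The two most frequent reciprocal classes, + + l and j dw +, are the parental types, so the F1 was + + l / j dw +.
The two rarest classes, j + l and + dw +, are the double crossovers. Comparing them with the parentals, only the j allele has switched, so j is the middle locus and the order is l – j – dw.
Crossovers in the j–dw interval produce the single-crossover classes + dw l and j + + (64 + 48 = 112) plus the double crossovers (14).
RF(j–dw) = (112 + 14) / 1000 = 126/1000 = 0.1260 → 12.6 map units.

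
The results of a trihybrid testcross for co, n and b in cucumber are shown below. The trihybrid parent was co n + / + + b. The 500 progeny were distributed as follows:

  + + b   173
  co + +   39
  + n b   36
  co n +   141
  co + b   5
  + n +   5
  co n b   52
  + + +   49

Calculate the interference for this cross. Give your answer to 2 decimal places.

The two rarest classes, + n + and co + b, are the double crossovers. Comparing them with the parentals, only the co allele has switched, so co is the middle locus and the order is b – co – n.
b–co: (101 + 10)/500 = 0.2220; co–n: (75 + 10)/500 = 0.1700.
Expected DCO frequency = 0.2220 × 0.1700 ≈ 0.03774; observed = 10/500 ≈ 0.02000.
Coefficient of coincidence = 0.02000/0.03774 ≈ 0.53; interference = 1 − 0.53 = 0.47.

0.47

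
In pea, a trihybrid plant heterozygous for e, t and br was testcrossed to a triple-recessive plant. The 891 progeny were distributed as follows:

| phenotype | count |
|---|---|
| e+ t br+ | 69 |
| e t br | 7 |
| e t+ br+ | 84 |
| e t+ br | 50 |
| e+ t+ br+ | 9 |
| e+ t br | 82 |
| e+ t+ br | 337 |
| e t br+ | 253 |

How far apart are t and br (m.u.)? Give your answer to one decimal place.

The two most frequent reciprocal classes, e t br+ and e+ t+ br, are the parental types, so the F1 was e t br+ / e+ t+ br.
The two rarest classes, e t br and e+ t+ br+, are the double crossovers. Comparing them with the parentals, only the br allele has switched, so br is the middle locus and the order is t – br – e.
Crossovers in the t–br interval produce the single-crossover classes e t+ br+ and e+ t br (84 + 82 = 166) plus the double crossovers (16).
RF(t–br) = (166 + 16) / 891 = 182/891 = 0.2043 → 20.4 m.u.

20.4 m.u.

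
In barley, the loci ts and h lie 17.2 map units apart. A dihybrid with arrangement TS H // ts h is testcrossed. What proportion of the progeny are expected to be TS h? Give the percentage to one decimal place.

A map distance of 17.2 map units corresponds to a recombination frequency of 0.172.
The F1 is TS H / ts h, so TS h is a recombinant gamete class with expected frequency r/2 = 0.172/2 = 0.0860.
That is 0.0860 = 8.6% of the progeny.

8.6%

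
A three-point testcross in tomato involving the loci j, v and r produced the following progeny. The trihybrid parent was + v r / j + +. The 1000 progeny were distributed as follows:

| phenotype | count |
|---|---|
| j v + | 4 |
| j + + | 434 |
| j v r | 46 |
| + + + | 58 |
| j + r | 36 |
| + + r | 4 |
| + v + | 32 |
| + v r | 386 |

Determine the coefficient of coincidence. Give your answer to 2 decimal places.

The two rarest classes, + + r and j v +, are the double crossovers. Comparing them with the parentals, only the v allele has switched, so v is the middle locus and the order is r – v – j.
r–v: (68 + 8)/1000 = 0.0760; v–j: (104 + 8)/1000 = 0.1120.
Expected DCO frequency = 0.0760 × 0.1120 ≈ 0.00851; observed = 8/1000 ≈ 0.00800.
Coefficient of coincidence = 0.00800/0.00851 ≈ 0.94.

0.94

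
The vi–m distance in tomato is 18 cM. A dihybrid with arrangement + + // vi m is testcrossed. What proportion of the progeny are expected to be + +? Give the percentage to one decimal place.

41.0%

A map distance of 18 cM corresponds to a recombination frequency of 0.180.
The F1 is + + / vi m, so + + is a parental gamete class with expected frequency (1 − r)/2 = 0.820/2 = 0.4100.
That is 0.4100 = 41.0% of the progeny.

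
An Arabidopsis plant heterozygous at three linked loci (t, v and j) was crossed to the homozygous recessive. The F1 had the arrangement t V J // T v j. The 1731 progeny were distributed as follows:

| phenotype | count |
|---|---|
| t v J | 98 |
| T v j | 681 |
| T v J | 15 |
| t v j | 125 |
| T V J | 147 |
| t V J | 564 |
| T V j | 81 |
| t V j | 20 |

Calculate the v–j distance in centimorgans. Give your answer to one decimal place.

The two rarest classes, t V j and T v J, are the double crossovers. Comparing them with the parentals, only the j allele has switched, so j is the middle locus and the order is t – j – v.
Crossovers in the j–v interval produce the single-crossover classes t v J and T V j (98 + 81 = 179) plus the double crossovers (35).
RF(j–v) = (179 + 35) / 1731 = 214/1731 = 0.1236 → 12.4 centimorgans.

12.4 centimorgans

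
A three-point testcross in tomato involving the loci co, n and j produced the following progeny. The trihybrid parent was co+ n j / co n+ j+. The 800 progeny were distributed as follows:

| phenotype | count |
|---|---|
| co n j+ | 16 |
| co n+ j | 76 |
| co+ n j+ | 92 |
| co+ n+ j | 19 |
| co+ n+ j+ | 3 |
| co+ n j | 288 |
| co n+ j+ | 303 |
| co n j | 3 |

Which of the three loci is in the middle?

The two rarest classes, co n j and co+ n+ j+, are the double crossovers. Comparing them with the parentals, only the co allele has switched, so co is the middle locus and the order is n – co – j.

co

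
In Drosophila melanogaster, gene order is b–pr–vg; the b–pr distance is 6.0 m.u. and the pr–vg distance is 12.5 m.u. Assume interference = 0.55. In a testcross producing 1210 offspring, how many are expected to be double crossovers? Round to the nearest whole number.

Map distances give recombination frequencies of 0.060 and 0.125 for the two intervals.
With interference 0.55 (so coincidence = 0.45), expected double-crossover frequency = 0.060 × 0.125 × 0.45 = 0.00337.
Expected number = 0.00337 × 1210 = 4.08 ≈ 4.

4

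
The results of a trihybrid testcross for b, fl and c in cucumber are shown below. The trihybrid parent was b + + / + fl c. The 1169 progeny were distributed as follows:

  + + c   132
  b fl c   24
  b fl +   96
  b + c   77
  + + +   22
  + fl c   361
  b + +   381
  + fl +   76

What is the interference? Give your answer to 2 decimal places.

0.01

The two rarest classes, + + + and b fl c, are the double crossovers. Comparing them with the parentals, only the b allele has switched, so b is the middle locus and the order is c – b – fl.
c–b: (153 + 46)/1169 = 0.1702; b–fl: (228 + 46)/1169 = 0.2344.
Expected DCO frequency = 0.1702 × 0.2344 ≈ 0.03989; observed = 46/1169 ≈ 0.03935.
Coefficient of coincidence = 0.03935/0.03989 ≈ 0.99; interference = 1 − 0.99 = 0.01.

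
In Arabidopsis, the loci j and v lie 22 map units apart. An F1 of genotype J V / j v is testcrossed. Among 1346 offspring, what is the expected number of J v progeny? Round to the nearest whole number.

148

A map distance of 22 map units corresponds to a recombination frequency of 0.220.
The F1 is J V / j v, so J v is a recombinant gamete class with expected frequency r/2 = 0.220/2 = 0.1100.
Expected number = 0.1100 × 1346 = 148.06 ≈ 148.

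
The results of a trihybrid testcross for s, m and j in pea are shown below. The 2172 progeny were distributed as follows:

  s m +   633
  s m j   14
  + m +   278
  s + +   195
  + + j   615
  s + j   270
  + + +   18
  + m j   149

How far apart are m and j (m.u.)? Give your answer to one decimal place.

The two most frequent reciprocal classes, s m + and + + j, are the parental types, so the F1 was s m + / + + j.
The two rarest classes, s m j and + + +, are the double crossovers. Comparing them with the parentals, only the j allele has switched, so j is the middle locus and the order is m – j – s.
Crossovers in the m–j interval produce the single-crossover classes s + + and + m j (195 + 149 = 344) plus the double crossovers (32).
RF(m–j) = (344 + 32) / 2172 = 376/2172 = 0.1731 → 17.3 m.u.

17.3 m.u.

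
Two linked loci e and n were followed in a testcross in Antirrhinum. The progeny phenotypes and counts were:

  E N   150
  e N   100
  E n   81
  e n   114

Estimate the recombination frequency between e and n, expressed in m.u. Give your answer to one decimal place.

40.7 m.u.

The two most frequent classes, E N (150) and e n (114), are the parental types, so the F1 was E N / e n.
The recombinant classes are E n and e N: 81 + 100 = 181.
Recombination frequency = 181/445 = 0.4067 ≈ 40.7%, i.e. 40.7 m.u.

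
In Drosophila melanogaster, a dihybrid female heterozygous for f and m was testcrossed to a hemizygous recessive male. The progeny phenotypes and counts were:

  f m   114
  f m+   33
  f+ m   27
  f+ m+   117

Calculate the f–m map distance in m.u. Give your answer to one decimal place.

20.6 m.u.

The two most frequent classes, f+ m+ (117) and f m (114), are the parental types, so the F1 was f+ m+ / f m.
The recombinant classes are f+ m and f m+: 27 + 33 = 60.
Recombination frequency = 60/291 = 0.2062 ≈ 20.6%, i.e. 20.6 m.u.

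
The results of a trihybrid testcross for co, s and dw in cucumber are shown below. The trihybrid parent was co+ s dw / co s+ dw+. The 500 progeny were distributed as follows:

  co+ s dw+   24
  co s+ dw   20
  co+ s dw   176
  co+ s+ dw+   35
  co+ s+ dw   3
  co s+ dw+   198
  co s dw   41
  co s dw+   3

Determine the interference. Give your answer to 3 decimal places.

0.268

The two rarest classes, co+ s+ dw and co s dw+, are the double crossovers. Comparing them with the parentals, only the s allele has switched, so s is the middle locus and the order is dw – s – co.
dw–s: (44 + 6)/500 = 0.1000; s–co: (76 + 6)/500 = 0.1640.
Expected DCO frequency = 0.1000 × 0.1640 ≈ 0.01640; observed = 6/500 ≈ 0.01200.
Coefficient of coincidence = 0.01200/0.01640 ≈ 0.732; interference = 1 − 0.732 = 0.268.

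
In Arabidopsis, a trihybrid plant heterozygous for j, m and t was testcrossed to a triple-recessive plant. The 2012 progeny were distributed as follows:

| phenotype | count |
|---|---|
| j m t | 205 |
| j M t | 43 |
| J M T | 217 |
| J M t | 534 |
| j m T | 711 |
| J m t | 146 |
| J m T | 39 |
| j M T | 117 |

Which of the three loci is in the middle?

j

The two most frequent reciprocal classes, J M t and j m T, are the parental types, so the F1 was J M t / j m T.
The two rarest classes, j M t and J m T, are the double crossovers. Comparing them with the parentals, only the j allele has switched, so j is the middle locus and the order is m – j – t.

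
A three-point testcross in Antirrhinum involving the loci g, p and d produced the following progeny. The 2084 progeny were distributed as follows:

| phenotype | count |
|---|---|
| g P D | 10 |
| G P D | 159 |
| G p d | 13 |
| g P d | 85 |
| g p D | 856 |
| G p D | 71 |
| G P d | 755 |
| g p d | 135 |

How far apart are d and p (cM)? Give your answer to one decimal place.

15.2 cM

The two most frequent reciprocal classes, g p D and G P d, are the parental types, so the F1 was g p D / G P d.
The two rarest classes, g P D and G p d, are the double crossovers. Comparing them with the parentals, only the p allele has switched, so p is the middle locus and the order is d – p – g.
Crossovers in the d–p interval produce the single-crossover classes g p d and G P D (135 + 159 = 294) plus the double crossovers (23).
RF(d–p) = (294 + 23) / 2084 = 317/2084 = 0.1521 → 15.2 cM.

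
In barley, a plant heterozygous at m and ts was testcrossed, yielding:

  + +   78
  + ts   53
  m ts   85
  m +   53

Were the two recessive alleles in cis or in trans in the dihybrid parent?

The two most frequent classes are + + (78) and m ts (85); these are the parental (non-recombinant) types.
So the F1 carried + + on one chromosome and m ts on the other — the recessive alleles are on the same chromosome (cis / coupling).

cis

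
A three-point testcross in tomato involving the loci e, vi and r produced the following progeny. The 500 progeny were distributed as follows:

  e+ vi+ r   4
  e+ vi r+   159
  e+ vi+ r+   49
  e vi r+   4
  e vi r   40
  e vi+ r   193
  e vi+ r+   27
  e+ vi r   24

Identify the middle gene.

The two most frequent reciprocal classes, e vi+ r and e+ vi r+, are the parental types, so the F1 was e vi+ r / e+ vi r+.
The two rarest classes, e+ vi+ r and e vi r+, are the double crossovers. Comparing them with the parentals, only the e allele has switched, so e is the middle locus and the order is vi – e – r.

e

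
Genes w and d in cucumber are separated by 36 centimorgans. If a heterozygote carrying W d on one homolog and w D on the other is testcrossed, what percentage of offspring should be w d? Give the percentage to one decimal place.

18.0%

A map distance of 36 centimorgans corresponds to a recombination frequency of 0.360.
The F1 is W d / w D, so w d is a recombinant gamete class with expected frequency r/2 = 0.360/2 = 0.1800.
That is 0.1800 = 18.0% of the progeny.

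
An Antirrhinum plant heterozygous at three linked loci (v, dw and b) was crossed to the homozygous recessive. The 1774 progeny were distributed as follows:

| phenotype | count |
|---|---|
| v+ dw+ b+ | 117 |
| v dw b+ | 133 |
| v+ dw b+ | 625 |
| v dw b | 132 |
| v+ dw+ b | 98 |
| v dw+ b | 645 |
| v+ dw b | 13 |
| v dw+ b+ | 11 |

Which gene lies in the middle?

b

The two most frequent reciprocal classes, v+ dw b+ and v dw+ b, are the parental types, so the F1 was v+ dw b+ / v dw+ b.
The two rarest classes, v+ dw b and v dw+ b+, are the double crossovers. Comparing them with the parentals, only the b allele has switched, so b is the middle locus and the order is v – b – dw.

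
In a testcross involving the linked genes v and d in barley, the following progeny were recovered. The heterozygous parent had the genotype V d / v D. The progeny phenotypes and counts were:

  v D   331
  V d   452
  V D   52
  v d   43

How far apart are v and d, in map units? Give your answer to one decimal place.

10.8 map units

The recombinant classes are V D and v d: 52 + 43 = 95.
Recombination frequency = 95/878 = 0.1082 ≈ 10.8%, i.e. 10.8 map units.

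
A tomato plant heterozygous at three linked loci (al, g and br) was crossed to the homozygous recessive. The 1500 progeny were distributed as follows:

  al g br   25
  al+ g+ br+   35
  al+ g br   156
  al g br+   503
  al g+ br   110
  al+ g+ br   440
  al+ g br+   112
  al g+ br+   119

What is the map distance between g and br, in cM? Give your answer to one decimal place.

The two most frequent reciprocal classes, al+ g+ br and al g br+, are the parental types, so the F1 was al+ g+ br / al g br+.
The two rarest classes, al+ g+ br+ and al g br, are the double crossovers. Comparing them with the parentals, only the br allele has switched, so br is the middle locus and the order is g – br – al.
Crossovers in the g–br interval produce the single-crossover classes al+ g br and al g+ br+ (156 + 119 = 275) plus the double crossovers (60).
RF(g–br) = (275 + 60) / 1500 = 335/1500 = 0.2233 → 22.3 cM.

22.3 cM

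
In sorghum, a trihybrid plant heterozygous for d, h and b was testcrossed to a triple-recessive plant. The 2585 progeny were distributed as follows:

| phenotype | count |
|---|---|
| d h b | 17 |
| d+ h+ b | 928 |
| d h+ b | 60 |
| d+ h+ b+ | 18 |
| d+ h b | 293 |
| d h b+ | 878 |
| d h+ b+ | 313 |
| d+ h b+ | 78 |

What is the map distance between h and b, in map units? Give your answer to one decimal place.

24.8 map units

The two most frequent reciprocal classes, d h b+ and d+ h+ b, are the parental types, so the F1 was d h b+ / d+ h+ b.
The two rarest classes, d h b and d+ h+ b+, are the double crossovers. Comparing them with the parentals, only the b allele has switched, so b is the middle locus and the order is d – b – h.
Crossovers in the b–h interval produce the single-crossover classes d h+ b+ and d+ h b (313 + 293 = 606) plus the double crossovers (35).
RF(b–h) = (606 + 35) / 2585 = 641/2585 = 0.2480 → 24.8 map units.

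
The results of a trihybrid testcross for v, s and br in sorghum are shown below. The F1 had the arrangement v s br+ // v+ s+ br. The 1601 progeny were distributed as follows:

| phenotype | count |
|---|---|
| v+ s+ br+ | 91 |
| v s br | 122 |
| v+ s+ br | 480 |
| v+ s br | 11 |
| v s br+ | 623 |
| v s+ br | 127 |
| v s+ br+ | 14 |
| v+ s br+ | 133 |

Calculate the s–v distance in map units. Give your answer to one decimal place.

The two rarest classes, v s+ br+ and v+ s br, are the double crossovers. Comparing them with the parentals, only the s allele has switched, so s is the middle locus and the order is v – s – br.
Crossovers in the v–s interval produce the single-crossover classes v+ s br+ and v s+ br (133 + 127 = 260) plus the double crossovers (25).
RF(v–s) = (260 + 25) / 1601 = 285/1601 = 0.1780 → 17.8 map units.

17.8 map units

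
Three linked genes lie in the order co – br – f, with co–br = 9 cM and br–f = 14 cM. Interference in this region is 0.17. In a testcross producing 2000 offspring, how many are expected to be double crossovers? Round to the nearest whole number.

21

Map distances give recombination frequencies of 0.090 and 0.140 for the two intervals.
With interference 0.17 (so coincidence = 0.83), expected double-crossover frequency = 0.090 × 0.140 × 0.83 = 0.01046.
Expected number = 0.01046 × 2000 = 20.92 ≈ 21.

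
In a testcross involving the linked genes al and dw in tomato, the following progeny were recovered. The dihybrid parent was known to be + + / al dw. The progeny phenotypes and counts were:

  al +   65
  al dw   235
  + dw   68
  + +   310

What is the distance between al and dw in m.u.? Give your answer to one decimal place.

19.6 m.u.

The recombinant classes are + dw and al +: 68 + 65 = 133.
Recombination frequency = 133/678 = 0.1962 ≈ 19.6%, i.e. 19.6 m.u.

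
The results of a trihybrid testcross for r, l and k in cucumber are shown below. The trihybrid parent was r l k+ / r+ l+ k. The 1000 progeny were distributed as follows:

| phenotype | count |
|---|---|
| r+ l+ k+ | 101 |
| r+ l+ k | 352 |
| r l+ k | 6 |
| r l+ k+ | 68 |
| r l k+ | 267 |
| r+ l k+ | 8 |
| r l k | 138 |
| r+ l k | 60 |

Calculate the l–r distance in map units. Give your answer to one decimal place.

14.2 map units

The two rarest classes, r+ l k+ and r l+ k, are the double crossovers. Comparing them with the parentals, only the r allele has switched, so r is the middle locus and the order is l – r – k.
Crossovers in the l–r interval produce the single-crossover classes r l+ k+ and r+ l k (68 + 60 = 128) plus the double crossovers (14).
RF(l–r) = (128 + 14) / 1000 = 142/1000 = 0.1420 → 14.2 map units.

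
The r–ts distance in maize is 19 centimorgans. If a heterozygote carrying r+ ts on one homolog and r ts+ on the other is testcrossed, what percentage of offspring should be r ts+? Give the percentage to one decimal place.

40.5%

A map distance of 19 centimorgans corresponds to a recombination frequency of 0.190.
The F1 is r+ ts / r ts+, so r ts+ is a parental gamete class with expected frequency (1 − r)/2 = 0.810/2 = 0.4050.
That is 0.4050 = 40.5% of the progeny.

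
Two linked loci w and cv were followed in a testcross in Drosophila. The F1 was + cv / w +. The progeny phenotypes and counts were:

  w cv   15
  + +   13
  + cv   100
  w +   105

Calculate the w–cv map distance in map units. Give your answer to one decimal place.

The recombinant classes are + + and w cv: 13 + 15 = 28.
Recombination frequency = 28/233 = 0.1202 ≈ 12.0%, i.e. 12.0 map units.

12.0 map units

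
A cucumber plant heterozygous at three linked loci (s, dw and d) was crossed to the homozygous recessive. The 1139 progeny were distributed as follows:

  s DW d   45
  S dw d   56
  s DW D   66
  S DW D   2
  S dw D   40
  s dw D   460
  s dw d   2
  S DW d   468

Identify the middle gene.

The two most frequent reciprocal classes, s dw D and S DW d, are the parental types, so the F1 was s dw D / S DW d.
The two rarest classes, s dw d and S DW D, are the double crossovers. Comparing them with the parentals, only the d allele has switched, so d is the middle locus and the order is dw – d – s.

d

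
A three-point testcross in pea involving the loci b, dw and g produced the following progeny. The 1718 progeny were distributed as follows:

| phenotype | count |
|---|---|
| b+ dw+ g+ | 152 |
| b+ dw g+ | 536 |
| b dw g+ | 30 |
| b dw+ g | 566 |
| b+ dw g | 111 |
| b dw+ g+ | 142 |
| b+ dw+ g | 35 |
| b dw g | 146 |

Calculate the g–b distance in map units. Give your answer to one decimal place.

18.5 map units

The two most frequent reciprocal classes, b dw+ g and b+ dw g+, are the parental types, so the F1 was b dw+ g / b+ dw g+.
The two rarest classes, b+ dw+ g and b dw g+, are the double crossovers. Comparing them with the parentals, only the b allele has switched, so b is the middle locus and the order is dw – b – g.
Crossovers in the b–g interval produce the single-crossover classes b dw+ g+ and b+ dw g (142 + 111 = 253) plus the double crossovers (65).
RF(b–g) = (253 + 65) / 1718 = 318/1718 = 0.1851 → 18.5 map units.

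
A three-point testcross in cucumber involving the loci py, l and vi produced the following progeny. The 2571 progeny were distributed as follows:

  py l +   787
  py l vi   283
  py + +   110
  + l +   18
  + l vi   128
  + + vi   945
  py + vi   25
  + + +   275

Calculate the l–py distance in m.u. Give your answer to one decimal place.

10.9 m.u.

The two most frequent reciprocal classes, + + vi and py l +, are the parental types, so the F1 was + + vi / py l +.
The two rarest classes, py + vi and + l +, are the double crossovers. Comparing them with the parentals, only the py allele has switched, so py is the middle locus and the order is l – py – vi.
Crossovers in the l–py interval produce the single-crossover classes + l vi and py + + (128 + 110 = 238) plus the double crossovers (43).
RF(l–py) = (238 + 43) / 2571 = 281/2571 = 0.1093 → 10.9 m.u.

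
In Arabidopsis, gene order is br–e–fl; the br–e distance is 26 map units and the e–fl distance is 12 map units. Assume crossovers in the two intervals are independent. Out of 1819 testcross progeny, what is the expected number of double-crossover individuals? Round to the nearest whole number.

Map distances give recombination frequencies of 0.260 and 0.120 for the two intervals.
With no interference, expected double-crossover frequency = 0.260 × 0.120 = 0.03120.
Expected number = 0.03120 × 1819 = 56.75 ≈ 57.

57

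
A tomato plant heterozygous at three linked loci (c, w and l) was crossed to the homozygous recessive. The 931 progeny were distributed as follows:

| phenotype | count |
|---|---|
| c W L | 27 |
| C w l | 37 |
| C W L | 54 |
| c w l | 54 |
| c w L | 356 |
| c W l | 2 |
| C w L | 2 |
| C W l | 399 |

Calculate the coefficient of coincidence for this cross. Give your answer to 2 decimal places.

0.49

The two most frequent reciprocal classes, c w L and C W l, are the parental types, so the F1 was c w L / C W l.
The two rarest classes, C w L and c W l, are the double crossovers. Comparing them with the parentals, only the c allele has switched, so c is the middle locus and the order is l – c – w.
l–c: (108 + 4)/931 = 0.1203; c–w: (64 + 4)/931 = 0.0730.
Expected DCO frequency = 0.1203 × 0.0730 ≈ 0.00878; observed = 4/931 ≈ 0.00430.
Coefficient of coincidence = 0.00430/0.00878 ≈ 0.49.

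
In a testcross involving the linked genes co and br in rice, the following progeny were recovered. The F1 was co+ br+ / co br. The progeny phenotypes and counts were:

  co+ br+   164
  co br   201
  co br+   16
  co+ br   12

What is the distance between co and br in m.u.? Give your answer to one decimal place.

7.1 m.u.

The recombinant classes are co+ br and co br+: 12 + 16 = 28.
Recombination frequency = 28/393 = 0.0712 ≈ 7.1%, i.e. 7.1 m.u.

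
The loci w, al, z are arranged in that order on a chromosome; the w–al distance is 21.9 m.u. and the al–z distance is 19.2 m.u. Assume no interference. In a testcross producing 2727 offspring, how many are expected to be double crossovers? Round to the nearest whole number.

Map distances give recombination frequencies of 0.219 and 0.192 for the two intervals.
With no interference, expected double-crossover frequency = 0.219 × 0.192 = 0.04205.
Expected number = 0.04205 × 2727 = 114.66 ≈ 115.

115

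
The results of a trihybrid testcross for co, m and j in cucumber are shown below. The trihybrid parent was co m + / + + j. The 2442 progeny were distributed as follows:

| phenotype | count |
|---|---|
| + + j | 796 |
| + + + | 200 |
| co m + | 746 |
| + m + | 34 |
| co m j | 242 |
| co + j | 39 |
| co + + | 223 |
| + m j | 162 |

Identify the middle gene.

The two rarest classes, + m + and co + j, are the double crossovers. Comparing them with the parentals, only the co allele has switched, so co is the middle locus and the order is j – co – m.

co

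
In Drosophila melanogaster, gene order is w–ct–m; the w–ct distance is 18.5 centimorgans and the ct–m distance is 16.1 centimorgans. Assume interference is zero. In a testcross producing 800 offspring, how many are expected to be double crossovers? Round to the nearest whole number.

Map distances give recombination frequencies of 0.185 and 0.161 for the two intervals.
With no interference, expected double-crossover frequency = 0.185 × 0.161 = 0.02978.
Expected number = 0.02978 × 800 = 23.83 ≈ 24.

24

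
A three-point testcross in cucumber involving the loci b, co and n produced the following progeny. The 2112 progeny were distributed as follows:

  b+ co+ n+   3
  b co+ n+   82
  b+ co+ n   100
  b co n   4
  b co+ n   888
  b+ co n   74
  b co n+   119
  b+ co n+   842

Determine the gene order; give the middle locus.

co

The two most frequent reciprocal classes, b+ co n+ and b co+ n, are the parental types, so the F1 was b+ co n+ / b co+ n.
The two rarest classes, b+ co+ n+ and b co n, are the double crossovers. Comparing them with the parentals, only the co allele has switched, so co is the middle locus and the order is b – co – n.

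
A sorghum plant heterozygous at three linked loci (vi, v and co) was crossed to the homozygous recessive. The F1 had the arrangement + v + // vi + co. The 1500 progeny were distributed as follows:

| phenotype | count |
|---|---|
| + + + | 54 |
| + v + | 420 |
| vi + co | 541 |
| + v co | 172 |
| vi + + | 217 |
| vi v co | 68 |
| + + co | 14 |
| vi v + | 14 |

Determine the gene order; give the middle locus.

The two rarest classes, vi v + and + + co, are the double crossovers. Comparing them with the parentals, only the vi allele has switched, so vi is the middle locus and the order is co – vi – v.

vi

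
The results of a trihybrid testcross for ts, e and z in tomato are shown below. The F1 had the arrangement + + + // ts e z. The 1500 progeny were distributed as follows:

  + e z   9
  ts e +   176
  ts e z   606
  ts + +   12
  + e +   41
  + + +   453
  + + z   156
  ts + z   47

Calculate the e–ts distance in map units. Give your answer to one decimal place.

7.3 map units

The two rarest classes, ts + + and + e z, are the double crossovers. Comparing them with the parentals, only the ts allele has switched, so ts is the middle locus and the order is e – ts – z.
Crossovers in the e–ts interval produce the single-crossover classes + e + and ts + z (41 + 47 = 88) plus the double crossovers (21).
RF(e–ts) = (88 + 21) / 1500 = 109/1500 = 0.0727 → 7.3 map units.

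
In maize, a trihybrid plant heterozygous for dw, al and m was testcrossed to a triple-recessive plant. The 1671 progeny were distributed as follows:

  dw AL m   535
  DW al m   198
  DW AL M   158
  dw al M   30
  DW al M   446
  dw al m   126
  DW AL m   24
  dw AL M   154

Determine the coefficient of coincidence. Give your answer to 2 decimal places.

The two most frequent reciprocal classes, dw AL m and DW al M, are the parental types, so the F1 was dw AL m / DW al M.
The two rarest classes, DW AL m and dw al M, are the double crossovers. Comparing them with the parentals, only the dw allele has switched, so dw is the middle locus and the order is m – dw – al.
m–dw: (352 + 54)/1671 = 0.2430; dw–al: (284 + 54)/1671 = 0.2023.
Expected DCO frequency = 0.2430 × 0.2023 ≈ 0.04916; observed = 54/1671 ≈ 0.03232.
Coefficient of coincidence = 0.03232/0.04916 ≈ 0.66.

0.66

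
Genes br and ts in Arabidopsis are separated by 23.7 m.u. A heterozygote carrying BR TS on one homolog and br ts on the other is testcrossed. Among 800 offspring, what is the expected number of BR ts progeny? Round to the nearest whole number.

95

A map distance of 23.7 m.u. corresponds to a recombination frequency of 0.237.
The F1 is BR TS / br ts, so BR ts is a recombinant gamete class with expected frequency r/2 = 0.237/2 = 0.1185.
Expected number = 0.1185 × 800 = 94.80 ≈ 95.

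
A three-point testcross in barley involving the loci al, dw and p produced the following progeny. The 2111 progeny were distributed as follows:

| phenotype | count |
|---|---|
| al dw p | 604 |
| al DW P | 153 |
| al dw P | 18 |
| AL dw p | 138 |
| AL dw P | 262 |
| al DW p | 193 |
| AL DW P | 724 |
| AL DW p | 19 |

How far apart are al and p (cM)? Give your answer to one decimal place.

15.5 cM

The two most frequent reciprocal classes, AL DW P and al dw p, are the parental types, so the F1 was AL DW P / al dw p.
The two rarest classes, AL DW p and al dw P, are the double crossovers. Comparing them with the parentals, only the p allele has switched, so p is the middle locus and the order is dw – p – al.
Crossovers in the p–al interval produce the single-crossover classes al DW P and AL dw p (153 + 138 = 291) plus the double crossovers (37).
RF(p–al) = (291 + 37) / 2111 = 328/2111 = 0.1554 → 15.5 cM.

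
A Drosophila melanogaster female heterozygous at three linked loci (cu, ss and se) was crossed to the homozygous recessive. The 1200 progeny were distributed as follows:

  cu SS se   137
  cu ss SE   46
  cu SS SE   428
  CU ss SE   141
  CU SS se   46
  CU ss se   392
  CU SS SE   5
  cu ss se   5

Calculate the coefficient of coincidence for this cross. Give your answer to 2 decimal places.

0.41

The two most frequent reciprocal classes, cu SS SE and CU ss se, are the parental types, so the F1 was cu SS SE / CU ss se.
The two rarest classes, CU SS SE and cu ss se, are the double crossovers. Comparing them with the parentals, only the cu allele has switched, so cu is the middle locus and the order is ss – cu – se.
ss–cu: (92 + 10)/1200 = 0.0850; cu–se: (278 + 10)/1200 = 0.2400.
Expected DCO frequency = 0.0850 × 0.2400 ≈ 0.02040; observed = 10/1200 ≈ 0.00833.
Coefficient of coincidence = 0.00833/0.02040 ≈ 0.41.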